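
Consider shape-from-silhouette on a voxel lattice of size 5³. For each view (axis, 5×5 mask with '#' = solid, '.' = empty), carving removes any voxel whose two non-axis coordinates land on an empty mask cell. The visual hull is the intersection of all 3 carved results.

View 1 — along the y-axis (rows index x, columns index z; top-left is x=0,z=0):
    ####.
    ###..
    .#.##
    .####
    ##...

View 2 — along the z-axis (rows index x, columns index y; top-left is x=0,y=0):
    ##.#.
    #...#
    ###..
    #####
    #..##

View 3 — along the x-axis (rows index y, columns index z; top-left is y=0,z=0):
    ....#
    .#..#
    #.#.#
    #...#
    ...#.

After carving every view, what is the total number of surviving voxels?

remaining voxels: 14

start: 5×5×5 = 125 voxels
[1] y-view keeps 16 columns → grid now 80
[2] z-view keeps 16 columns → grid now 53
[3] x-view keeps 9 columns → grid now 14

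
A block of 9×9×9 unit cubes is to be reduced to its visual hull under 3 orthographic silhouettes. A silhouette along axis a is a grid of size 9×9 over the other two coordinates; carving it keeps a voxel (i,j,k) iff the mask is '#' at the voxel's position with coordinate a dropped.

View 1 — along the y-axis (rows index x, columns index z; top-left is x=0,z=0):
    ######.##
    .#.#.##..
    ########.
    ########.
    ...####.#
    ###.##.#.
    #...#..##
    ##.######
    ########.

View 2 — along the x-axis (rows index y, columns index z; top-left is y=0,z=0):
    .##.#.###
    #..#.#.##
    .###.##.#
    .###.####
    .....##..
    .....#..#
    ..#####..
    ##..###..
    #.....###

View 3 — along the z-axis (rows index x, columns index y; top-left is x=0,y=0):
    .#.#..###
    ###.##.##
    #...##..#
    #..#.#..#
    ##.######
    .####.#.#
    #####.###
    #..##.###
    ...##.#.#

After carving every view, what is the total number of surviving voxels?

159 voxels

before carving: 729 voxels (9×9×9)
  1. axis=1 (XZ plane), |mask|=59  ⇒  voxels=531
  2. axis=0 (YZ plane), |mask|=42  ⇒  voxels=271
  3. axis=2 (XY plane), |mask|=52  ⇒  voxels=159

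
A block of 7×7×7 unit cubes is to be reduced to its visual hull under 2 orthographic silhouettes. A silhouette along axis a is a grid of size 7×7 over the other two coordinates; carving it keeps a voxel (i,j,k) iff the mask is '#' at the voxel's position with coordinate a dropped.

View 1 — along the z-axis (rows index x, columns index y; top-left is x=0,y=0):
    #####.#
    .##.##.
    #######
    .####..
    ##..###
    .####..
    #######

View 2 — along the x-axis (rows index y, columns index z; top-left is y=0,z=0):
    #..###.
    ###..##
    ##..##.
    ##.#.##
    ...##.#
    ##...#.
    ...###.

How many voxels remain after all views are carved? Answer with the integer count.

initial block: 7^3 = 343
[1] z-view keeps 37 columns → grid now 259
[2] x-view keeps 27 columns → grid now 145

remaining voxels: 145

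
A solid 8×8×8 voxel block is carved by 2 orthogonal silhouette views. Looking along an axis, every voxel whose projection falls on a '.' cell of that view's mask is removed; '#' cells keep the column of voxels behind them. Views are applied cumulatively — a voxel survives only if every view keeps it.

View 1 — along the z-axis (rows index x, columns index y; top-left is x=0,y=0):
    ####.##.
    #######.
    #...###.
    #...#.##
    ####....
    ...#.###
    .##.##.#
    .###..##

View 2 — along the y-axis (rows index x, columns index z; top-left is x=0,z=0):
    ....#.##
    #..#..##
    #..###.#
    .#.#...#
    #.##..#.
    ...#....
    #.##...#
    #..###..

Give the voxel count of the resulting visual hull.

before carving: 512 voxels (8×8×8)
after view 1 [z-axis, 39 of 64 cells solid] → remaining = 312
after view 2 [y-axis, 28 of 64 cells solid] → remaining = 138

138 voxels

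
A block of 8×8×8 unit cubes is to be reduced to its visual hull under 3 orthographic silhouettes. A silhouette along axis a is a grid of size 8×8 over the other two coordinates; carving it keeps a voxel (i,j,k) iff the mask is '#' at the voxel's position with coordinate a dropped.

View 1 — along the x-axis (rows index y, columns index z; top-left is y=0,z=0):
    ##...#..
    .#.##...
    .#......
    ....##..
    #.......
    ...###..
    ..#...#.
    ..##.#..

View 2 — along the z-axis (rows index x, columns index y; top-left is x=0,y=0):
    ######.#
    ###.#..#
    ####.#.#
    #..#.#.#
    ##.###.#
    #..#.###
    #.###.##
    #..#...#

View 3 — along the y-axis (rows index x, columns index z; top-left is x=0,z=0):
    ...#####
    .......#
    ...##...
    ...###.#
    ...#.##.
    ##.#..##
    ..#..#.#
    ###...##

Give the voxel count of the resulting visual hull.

full grid |V| = 512
V1 x: intersect with YZ mask (18 set) -- 144 left
V2 z: intersect with XY mask (42 set) -- 101 left
V3 y: intersect with XZ mask (28 set) -- 44 left

remaining voxels: 44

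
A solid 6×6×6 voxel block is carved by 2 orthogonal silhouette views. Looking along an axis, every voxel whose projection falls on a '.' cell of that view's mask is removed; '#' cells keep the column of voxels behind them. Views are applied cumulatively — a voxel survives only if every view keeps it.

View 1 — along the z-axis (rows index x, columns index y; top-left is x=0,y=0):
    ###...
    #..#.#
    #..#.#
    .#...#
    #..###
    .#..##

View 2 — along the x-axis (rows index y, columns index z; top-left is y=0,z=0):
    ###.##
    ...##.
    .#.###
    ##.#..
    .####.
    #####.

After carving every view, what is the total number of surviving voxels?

remaining voxels: 72

full grid |V| = 216
carve view 1 (along z, XY-mask fill 18/36): 108 voxels remain
carve view 2 (along x, YZ-mask fill 23/36): 72 voxels remain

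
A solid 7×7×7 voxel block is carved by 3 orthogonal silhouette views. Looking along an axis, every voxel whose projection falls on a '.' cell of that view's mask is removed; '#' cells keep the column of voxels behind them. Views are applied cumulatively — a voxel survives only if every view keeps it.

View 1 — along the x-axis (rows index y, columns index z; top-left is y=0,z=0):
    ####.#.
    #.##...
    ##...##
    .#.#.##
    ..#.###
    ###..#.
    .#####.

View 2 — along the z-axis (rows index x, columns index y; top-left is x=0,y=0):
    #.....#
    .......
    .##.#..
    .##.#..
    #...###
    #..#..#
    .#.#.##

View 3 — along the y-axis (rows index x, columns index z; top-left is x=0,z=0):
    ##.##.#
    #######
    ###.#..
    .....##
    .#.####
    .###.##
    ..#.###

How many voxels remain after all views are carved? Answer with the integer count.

|visual hull| = 48

full grid |V| = 343
carve view 1 (along x, YZ-mask fill 29/49): 203 voxels remain
carve view 2 (along z, XY-mask fill 19/49): 80 voxels remain
carve view 3 (along y, XZ-mask fill 32/49): 48 voxels remain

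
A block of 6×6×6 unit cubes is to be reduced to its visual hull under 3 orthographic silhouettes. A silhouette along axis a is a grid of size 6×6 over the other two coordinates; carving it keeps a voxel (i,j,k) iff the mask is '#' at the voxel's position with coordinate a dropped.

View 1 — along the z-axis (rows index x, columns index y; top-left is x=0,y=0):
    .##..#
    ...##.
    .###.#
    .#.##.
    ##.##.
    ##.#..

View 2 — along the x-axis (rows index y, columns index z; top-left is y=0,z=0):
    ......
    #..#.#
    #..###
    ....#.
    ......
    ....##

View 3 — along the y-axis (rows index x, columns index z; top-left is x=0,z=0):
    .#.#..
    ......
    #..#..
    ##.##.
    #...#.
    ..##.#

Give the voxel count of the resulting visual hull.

13 voxels

full grid |V| = 216
step 1: project along z, AND mask (19/36) → |grid| = 114
step 2: project along x, AND mask (10/36) → |grid| = 32
step 3: project along y, AND mask (13/36) → |grid| = 13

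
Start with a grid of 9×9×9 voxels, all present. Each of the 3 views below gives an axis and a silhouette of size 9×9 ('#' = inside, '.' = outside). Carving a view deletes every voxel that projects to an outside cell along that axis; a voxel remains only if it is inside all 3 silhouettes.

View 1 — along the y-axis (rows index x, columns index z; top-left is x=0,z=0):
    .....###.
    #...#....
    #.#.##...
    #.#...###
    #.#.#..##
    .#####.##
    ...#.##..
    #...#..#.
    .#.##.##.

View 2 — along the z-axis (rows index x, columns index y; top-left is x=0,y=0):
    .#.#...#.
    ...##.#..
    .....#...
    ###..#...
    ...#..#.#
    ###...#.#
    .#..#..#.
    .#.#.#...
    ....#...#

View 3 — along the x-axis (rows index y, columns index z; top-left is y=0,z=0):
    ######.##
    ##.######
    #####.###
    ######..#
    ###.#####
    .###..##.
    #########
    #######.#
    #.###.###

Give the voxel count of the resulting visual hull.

before carving: 729 voxels (9×9×9)
carve view 1 (along y, XZ-mask fill 37/81): 333 voxels remain
carve view 2 (along z, XY-mask fill 27/81): 117 voxels remain
carve view 3 (along x, YZ-mask fill 68/81): 96 voxels remain

remaining voxels: 96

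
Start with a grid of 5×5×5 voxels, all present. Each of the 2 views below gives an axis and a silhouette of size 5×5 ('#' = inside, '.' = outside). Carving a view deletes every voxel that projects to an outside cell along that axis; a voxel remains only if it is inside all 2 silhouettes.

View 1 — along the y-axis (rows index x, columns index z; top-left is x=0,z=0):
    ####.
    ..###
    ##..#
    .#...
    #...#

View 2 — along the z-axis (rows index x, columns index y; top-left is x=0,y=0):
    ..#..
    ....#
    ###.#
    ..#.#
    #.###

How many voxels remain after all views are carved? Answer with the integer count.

initial block: 5^3 = 125
after view 1 [y-axis, 13 of 25 cells solid] → remaining = 65
after view 2 [z-axis, 12 of 25 cells solid] → remaining = 29

remaining voxels: 29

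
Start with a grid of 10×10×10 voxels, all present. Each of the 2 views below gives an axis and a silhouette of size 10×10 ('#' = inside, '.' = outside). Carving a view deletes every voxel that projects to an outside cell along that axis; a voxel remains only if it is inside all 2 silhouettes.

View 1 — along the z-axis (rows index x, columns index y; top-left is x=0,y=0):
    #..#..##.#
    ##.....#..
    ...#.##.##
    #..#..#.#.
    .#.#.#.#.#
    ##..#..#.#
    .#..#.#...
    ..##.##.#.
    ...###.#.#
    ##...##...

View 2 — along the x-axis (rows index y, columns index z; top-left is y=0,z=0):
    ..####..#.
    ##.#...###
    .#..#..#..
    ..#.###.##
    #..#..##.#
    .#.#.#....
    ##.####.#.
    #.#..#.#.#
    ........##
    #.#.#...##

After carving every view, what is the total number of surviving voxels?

remaining voxels: 222

before carving: 1000 voxels (10×10×10)
step 1: project along z, AND mask (44/100) → |grid| = 440
step 2: project along x, AND mask (47/100) → |grid| = 222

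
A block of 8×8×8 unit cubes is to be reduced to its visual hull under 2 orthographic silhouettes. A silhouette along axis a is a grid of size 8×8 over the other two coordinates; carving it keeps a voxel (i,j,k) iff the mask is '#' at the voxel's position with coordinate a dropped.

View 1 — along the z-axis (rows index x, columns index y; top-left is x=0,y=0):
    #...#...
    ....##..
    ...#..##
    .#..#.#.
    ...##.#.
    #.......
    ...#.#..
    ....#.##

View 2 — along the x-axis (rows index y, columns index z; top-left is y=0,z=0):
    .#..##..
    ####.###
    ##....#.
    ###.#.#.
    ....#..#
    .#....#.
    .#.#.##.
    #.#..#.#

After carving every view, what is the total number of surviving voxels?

voxel count = 66

start: 8×8×8 = 512 voxels
  1. axis=2 (XY plane), |mask|=19  ⇒  voxels=152
  2. axis=0 (YZ plane), |mask|=30  ⇒  voxels=66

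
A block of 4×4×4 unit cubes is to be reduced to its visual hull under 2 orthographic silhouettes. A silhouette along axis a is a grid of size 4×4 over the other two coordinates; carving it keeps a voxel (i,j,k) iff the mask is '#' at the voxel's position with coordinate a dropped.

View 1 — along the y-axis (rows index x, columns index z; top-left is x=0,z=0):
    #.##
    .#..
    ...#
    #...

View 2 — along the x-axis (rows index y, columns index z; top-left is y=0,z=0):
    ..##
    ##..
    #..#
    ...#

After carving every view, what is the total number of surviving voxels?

before carving: 64 voxels (4×4×4)
carve view 1 (along y, XZ-mask fill 6/16): 24 voxels remain
carve view 2 (along x, YZ-mask fill 7/16): 12 voxels remain

12 voxels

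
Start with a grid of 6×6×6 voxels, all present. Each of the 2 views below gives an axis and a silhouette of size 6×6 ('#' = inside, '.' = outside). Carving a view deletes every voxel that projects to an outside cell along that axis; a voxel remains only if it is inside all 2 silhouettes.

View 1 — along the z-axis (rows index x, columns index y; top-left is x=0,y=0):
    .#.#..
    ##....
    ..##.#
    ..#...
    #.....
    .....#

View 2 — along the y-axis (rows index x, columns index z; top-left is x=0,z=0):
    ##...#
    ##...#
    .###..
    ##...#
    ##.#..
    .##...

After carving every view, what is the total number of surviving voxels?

start: 6×6×6 = 216 voxels
step 1: project along z, AND mask (10/36) → |grid| = 60
step 2: project along y, AND mask (17/36) → |grid| = 29

|visual hull| = 29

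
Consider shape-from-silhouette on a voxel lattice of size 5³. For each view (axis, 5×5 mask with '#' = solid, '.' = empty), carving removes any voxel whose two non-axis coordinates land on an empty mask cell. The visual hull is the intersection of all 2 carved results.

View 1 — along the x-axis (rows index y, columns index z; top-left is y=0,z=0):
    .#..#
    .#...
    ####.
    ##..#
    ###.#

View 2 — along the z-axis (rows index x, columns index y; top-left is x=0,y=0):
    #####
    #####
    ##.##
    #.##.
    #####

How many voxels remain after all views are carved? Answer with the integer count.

remaining voxels: 61

full grid |V| = 125
step 1: project along x, AND mask (14/25) → |grid| = 70
step 2: project along z, AND mask (22/25) → |grid| = 61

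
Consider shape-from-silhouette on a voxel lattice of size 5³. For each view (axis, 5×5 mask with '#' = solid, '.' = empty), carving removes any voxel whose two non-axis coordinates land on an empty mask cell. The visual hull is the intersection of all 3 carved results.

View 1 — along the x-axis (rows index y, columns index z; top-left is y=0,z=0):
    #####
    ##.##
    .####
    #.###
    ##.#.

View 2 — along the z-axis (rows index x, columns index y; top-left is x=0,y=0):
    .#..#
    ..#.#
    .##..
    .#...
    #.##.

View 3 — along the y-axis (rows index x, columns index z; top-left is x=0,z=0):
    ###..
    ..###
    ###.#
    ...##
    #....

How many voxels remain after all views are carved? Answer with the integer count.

full grid |V| = 125
step 1: project along x, AND mask (20/25) → |grid| = 100
step 2: project along z, AND mask (10/25) → |grid| = 39
step 3: project along y, AND mask (13/25) → |grid| = 18

|visual hull| = 18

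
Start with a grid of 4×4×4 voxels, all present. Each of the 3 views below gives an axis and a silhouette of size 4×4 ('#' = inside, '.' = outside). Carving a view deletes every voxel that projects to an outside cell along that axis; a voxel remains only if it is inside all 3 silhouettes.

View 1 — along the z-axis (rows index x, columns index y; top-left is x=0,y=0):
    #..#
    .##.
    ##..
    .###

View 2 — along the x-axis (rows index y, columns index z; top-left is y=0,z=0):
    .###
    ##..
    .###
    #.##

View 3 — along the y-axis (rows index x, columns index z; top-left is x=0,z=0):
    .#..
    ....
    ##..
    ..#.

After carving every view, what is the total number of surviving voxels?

remaining voxels: 6

initial block: 4^3 = 64
[1] z-view keeps 9 columns → grid now 36
[2] x-view keeps 11 columns → grid now 24
[3] y-view keeps 4 columns → grid now 6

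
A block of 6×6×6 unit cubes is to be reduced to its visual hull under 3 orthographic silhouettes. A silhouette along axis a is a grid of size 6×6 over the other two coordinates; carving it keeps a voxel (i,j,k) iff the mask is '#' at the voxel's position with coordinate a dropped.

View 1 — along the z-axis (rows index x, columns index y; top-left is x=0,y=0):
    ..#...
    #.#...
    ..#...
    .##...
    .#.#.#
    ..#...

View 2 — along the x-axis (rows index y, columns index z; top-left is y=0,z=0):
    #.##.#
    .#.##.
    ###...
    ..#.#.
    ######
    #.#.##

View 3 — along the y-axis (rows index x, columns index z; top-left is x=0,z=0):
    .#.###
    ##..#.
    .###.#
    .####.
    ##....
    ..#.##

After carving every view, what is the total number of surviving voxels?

full grid |V| = 216
  1. axis=2 (XY plane), |mask|=10  ⇒  voxels=60
  2. axis=0 (YZ plane), |mask|=22  ⇒  voxels=31
  3. axis=1 (XZ plane), |mask|=20  ⇒  voxels=14

14 voxels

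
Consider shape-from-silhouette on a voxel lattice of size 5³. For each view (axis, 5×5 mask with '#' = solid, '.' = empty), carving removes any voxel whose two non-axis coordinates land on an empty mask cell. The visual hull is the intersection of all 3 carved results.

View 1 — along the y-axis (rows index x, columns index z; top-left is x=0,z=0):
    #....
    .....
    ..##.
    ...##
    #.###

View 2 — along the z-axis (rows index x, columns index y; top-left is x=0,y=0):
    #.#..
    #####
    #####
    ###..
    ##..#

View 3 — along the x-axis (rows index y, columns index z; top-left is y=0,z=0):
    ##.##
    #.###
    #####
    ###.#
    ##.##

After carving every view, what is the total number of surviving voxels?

full grid |V| = 125
after view 1 [y-axis, 9 of 25 cells solid] → remaining = 45
after view 2 [z-axis, 18 of 25 cells solid] → remaining = 30
after view 3 [x-axis, 21 of 25 cells solid] → remaining = 25

|visual hull| = 25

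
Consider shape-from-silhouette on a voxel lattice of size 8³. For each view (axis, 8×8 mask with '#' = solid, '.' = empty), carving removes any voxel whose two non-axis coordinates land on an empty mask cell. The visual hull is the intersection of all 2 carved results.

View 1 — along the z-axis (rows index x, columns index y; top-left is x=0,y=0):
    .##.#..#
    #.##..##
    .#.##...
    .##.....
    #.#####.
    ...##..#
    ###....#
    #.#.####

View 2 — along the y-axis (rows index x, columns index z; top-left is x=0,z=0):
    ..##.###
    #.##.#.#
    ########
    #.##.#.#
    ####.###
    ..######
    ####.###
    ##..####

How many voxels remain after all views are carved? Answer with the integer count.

initial block: 8^3 = 512
step 1: project along z, AND mask (33/64) → |grid| = 264
step 2: project along y, AND mask (49/64) → |grid| = 203

203 voxels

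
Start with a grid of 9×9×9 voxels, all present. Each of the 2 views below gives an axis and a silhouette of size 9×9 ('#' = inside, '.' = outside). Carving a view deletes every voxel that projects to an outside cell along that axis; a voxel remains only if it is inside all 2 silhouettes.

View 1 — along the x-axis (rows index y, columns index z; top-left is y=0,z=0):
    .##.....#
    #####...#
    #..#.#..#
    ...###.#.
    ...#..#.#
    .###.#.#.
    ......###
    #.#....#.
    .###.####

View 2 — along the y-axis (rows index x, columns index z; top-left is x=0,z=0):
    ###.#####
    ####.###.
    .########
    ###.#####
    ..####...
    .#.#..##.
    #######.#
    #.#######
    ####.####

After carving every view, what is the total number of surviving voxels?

remaining voxels: 267

start: 9×9×9 = 729 voxels
step 1: project along x, AND mask (38/81) → |grid| = 342
step 2: project along y, AND mask (63/81) → |grid| = 267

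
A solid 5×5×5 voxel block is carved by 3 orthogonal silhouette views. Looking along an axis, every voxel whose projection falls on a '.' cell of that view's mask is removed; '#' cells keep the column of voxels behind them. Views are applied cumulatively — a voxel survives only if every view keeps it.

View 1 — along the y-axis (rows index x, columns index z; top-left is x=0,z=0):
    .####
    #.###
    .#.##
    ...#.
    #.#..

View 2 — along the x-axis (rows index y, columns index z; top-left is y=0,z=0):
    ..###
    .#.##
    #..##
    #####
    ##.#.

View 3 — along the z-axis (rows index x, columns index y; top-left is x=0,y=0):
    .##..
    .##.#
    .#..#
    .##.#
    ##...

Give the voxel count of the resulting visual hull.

before carving: 125 voxels (5×5×5)
carve view 1 (along y, XZ-mask fill 14/25): 70 voxels remain
carve view 2 (along x, YZ-mask fill 17/25): 50 voxels remain
carve view 3 (along z, XY-mask fill 12/25): 21 voxels remain

remaining voxels: 21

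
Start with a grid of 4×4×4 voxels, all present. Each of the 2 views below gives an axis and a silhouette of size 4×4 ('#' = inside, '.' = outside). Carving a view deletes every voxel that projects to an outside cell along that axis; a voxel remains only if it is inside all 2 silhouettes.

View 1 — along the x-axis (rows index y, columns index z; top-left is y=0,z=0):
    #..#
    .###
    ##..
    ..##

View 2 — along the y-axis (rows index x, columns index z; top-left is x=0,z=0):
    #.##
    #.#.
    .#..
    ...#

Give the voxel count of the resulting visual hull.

remaining voxels: 16

before carving: 64 voxels (4×4×4)
step 1: project along x, AND mask (9/16) → |grid| = 36
step 2: project along y, AND mask (7/16) → |grid| = 16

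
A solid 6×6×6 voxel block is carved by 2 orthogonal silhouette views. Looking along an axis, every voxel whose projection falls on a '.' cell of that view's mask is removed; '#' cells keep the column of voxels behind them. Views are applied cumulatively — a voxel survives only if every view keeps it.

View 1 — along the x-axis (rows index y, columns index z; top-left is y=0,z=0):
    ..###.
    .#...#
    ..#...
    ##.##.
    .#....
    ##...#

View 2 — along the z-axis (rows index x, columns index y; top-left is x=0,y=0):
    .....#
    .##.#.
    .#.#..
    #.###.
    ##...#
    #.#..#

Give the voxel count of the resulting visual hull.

start: 6×6×6 = 216 voxels
  1. axis=0 (YZ plane), |mask|=14  ⇒  voxels=84
  2. axis=2 (XY plane), |mask|=16  ⇒  voxels=37

voxel count = 37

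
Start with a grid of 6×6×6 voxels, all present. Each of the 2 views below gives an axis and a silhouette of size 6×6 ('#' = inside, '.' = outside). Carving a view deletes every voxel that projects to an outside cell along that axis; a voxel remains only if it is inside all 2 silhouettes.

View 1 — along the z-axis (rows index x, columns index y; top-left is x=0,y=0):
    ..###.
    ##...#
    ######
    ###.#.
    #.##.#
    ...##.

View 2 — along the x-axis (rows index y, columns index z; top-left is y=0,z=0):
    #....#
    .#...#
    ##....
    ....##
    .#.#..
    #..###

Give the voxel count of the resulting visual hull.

before carving: 216 voxels (6×6×6)
[1] z-view keeps 22 columns → grid now 132
[2] x-view keeps 14 columns → grid now 50

voxel count = 50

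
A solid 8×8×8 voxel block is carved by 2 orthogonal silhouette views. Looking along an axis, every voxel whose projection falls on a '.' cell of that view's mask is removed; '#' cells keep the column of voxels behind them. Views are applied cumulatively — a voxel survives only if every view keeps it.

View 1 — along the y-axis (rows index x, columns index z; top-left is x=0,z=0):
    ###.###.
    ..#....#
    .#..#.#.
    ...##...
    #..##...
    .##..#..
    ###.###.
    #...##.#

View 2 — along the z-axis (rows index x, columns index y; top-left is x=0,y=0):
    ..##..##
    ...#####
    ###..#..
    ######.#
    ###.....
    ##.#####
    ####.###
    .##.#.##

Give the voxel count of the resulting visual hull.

initial block: 8^3 = 512
V1 y: intersect with XZ mask (29 set) -- 232 left
V2 z: intersect with XY mask (42 set) -- 152 left

remaining voxels: 152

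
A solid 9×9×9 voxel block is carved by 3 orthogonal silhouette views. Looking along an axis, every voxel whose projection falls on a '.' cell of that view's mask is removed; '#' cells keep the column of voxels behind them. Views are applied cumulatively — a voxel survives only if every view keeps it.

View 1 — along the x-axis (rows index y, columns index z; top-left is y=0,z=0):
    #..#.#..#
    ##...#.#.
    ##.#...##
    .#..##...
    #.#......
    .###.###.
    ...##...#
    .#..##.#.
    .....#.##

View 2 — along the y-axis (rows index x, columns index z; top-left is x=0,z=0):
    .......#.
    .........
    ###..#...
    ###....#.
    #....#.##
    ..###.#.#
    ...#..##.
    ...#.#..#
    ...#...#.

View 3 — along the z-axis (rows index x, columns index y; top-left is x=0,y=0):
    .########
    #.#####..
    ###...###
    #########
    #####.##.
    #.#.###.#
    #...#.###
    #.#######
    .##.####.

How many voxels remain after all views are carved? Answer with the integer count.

voxel count = 81

full grid |V| = 729
  1. axis=0 (YZ plane), |mask|=34  ⇒  voxels=306
  2. axis=1 (XZ plane), |mask|=26  ⇒  voxels=104
  3. axis=2 (XY plane), |mask|=61  ⇒  voxels=81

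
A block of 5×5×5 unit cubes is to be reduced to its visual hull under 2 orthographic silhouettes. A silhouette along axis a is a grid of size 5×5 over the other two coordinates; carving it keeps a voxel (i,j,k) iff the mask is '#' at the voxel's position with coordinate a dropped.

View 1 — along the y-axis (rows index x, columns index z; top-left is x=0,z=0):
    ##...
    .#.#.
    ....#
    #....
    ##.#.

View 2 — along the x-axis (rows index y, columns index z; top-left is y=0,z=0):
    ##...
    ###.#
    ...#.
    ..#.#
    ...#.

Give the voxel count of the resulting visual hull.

initial block: 5^3 = 125
V1 y: intersect with XZ mask (9 set) -- 45 left
V2 x: intersect with YZ mask (10 set) -- 18 left

voxel count = 18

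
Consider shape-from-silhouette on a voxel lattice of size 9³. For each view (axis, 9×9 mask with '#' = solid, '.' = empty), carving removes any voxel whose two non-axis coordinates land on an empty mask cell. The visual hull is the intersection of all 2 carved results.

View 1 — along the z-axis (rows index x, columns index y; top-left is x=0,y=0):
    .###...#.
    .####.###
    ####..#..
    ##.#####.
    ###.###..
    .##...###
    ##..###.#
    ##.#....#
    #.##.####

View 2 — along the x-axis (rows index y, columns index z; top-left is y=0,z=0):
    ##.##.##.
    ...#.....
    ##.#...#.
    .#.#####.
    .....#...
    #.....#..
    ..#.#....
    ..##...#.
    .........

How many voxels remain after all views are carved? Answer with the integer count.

full grid |V| = 729
  1. axis=2 (XY plane), |mask|=51  ⇒  voxels=459
  2. axis=0 (YZ plane), |mask|=25  ⇒  voxels=145

voxel count = 145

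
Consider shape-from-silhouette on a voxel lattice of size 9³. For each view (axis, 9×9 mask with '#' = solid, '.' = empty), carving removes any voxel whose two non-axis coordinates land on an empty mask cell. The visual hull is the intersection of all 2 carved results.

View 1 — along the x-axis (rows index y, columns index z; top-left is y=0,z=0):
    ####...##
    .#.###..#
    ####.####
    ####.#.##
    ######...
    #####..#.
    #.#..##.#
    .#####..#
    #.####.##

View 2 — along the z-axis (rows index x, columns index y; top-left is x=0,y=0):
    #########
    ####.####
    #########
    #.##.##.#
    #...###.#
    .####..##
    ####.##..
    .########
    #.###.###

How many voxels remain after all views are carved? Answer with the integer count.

|visual hull| = 402

full grid |V| = 729
after view 1 [x-axis, 56 of 81 cells solid] → remaining = 504
after view 2 [z-axis, 64 of 81 cells solid] → remaining = 402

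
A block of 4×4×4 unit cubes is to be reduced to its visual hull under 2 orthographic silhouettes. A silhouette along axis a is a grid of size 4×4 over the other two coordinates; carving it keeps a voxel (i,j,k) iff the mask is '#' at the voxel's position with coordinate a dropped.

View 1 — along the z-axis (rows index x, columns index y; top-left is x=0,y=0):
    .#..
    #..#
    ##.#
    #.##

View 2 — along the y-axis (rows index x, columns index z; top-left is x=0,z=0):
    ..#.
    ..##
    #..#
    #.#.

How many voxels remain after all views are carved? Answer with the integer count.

voxel count = 17

full grid |V| = 64
carve view 1 (along z, XY-mask fill 9/16): 36 voxels remain
carve view 2 (along y, XZ-mask fill 7/16): 17 voxels remain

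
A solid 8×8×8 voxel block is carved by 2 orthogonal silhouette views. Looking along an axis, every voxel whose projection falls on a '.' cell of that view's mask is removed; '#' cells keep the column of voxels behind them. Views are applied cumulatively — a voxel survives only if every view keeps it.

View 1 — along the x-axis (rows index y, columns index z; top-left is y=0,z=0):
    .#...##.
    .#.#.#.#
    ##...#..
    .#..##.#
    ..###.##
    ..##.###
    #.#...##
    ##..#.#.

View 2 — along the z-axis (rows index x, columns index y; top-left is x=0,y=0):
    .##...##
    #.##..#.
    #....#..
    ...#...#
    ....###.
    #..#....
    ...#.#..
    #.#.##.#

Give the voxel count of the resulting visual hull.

remaining voxels: 95

start: 8×8×8 = 512 voxels
  1. axis=0 (YZ plane), |mask|=32  ⇒  voxels=256
  2. axis=2 (XY plane), |mask|=24  ⇒  voxels=95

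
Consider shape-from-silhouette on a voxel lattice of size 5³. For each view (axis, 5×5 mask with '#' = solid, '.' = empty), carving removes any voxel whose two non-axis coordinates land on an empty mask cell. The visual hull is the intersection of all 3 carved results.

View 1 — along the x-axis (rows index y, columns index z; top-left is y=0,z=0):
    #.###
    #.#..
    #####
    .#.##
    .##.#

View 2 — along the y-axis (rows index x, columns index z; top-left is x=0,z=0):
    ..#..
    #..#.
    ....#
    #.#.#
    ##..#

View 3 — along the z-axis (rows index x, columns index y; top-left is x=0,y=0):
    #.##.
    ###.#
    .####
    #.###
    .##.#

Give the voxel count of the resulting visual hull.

|visual hull| = 25

before carving: 125 voxels (5×5×5)
step 1: project along x, AND mask (17/25) → |grid| = 85
step 2: project along y, AND mask (10/25) → |grid| = 35
step 3: project along z, AND mask (18/25) → |grid| = 25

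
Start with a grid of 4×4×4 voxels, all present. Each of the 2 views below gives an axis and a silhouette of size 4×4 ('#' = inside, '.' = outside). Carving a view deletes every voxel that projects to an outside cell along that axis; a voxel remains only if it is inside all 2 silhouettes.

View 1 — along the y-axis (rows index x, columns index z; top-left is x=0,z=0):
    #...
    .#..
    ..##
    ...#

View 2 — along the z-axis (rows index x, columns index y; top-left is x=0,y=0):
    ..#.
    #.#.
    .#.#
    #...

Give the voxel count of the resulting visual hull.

remaining voxels: 8

initial block: 4^3 = 64
V1 y: intersect with XZ mask (5 set) -- 20 left
V2 z: intersect with XY mask (6 set) -- 8 left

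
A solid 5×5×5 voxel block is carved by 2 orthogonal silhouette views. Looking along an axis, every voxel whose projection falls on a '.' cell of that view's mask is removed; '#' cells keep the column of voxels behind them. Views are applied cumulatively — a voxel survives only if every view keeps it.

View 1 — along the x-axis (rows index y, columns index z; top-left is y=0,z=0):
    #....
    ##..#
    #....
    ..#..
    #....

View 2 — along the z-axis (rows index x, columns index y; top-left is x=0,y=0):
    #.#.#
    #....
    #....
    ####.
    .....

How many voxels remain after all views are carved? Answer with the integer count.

|visual hull| = 11

initial block: 5^3 = 125
carve view 1 (along x, YZ-mask fill 7/25): 35 voxels remain
carve view 2 (along z, XY-mask fill 9/25): 11 voxels remain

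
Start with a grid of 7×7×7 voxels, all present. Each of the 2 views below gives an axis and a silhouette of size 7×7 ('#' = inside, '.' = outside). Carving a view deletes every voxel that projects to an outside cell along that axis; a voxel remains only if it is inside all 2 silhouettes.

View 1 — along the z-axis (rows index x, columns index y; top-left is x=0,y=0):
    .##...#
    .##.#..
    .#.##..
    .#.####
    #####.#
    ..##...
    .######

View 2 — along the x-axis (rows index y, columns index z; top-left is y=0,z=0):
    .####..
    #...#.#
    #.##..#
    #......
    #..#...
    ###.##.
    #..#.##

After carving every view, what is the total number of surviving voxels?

start: 7×7×7 = 343 voxels
carve view 1 (along z, XY-mask fill 28/49): 196 voxels remain
carve view 2 (along x, YZ-mask fill 23/49): 83 voxels remain

remaining voxels: 83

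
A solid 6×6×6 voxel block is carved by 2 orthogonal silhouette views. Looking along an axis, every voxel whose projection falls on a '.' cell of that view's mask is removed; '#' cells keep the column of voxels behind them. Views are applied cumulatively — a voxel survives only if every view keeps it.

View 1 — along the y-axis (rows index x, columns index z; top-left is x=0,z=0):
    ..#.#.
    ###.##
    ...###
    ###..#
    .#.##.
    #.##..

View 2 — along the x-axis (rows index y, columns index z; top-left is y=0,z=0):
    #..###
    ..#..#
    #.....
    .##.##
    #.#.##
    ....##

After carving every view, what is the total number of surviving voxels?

full grid |V| = 216
[1] y-view keeps 20 columns → grid now 120
[2] x-view keeps 17 columns → grid now 58

remaining voxels: 58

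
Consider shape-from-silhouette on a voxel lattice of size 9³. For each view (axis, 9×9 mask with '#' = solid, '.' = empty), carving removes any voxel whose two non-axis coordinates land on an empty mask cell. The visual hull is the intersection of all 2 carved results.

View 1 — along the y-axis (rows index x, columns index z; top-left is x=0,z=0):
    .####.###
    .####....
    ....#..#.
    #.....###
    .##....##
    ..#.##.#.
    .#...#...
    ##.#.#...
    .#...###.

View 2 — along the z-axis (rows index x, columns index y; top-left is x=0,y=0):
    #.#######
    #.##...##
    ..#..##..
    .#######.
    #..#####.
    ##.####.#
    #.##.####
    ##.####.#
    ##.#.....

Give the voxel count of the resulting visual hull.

initial block: 9^3 = 729
step 1: project along y, AND mask (35/81) → |grid| = 315
step 2: project along z, AND mask (53/81) → |grid| = 216

|visual hull| = 216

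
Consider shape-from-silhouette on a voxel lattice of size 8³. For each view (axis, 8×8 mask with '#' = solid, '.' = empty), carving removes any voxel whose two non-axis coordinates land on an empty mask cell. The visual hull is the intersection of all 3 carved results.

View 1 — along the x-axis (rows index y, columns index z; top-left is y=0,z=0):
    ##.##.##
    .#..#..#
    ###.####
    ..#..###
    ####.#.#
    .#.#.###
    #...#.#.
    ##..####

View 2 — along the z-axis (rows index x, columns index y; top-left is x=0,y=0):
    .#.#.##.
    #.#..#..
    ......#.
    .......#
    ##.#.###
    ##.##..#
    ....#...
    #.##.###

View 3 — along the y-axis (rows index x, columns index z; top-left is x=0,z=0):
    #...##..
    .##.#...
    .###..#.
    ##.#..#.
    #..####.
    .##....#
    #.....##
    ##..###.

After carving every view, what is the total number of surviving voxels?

voxel count = 67

before carving: 512 voxels (8×8×8)
  1. axis=0 (YZ plane), |mask|=40  ⇒  voxels=320
  2. axis=2 (XY plane), |mask|=27  ⇒  voxels=131
  3. axis=1 (XZ plane), |mask|=30  ⇒  voxels=67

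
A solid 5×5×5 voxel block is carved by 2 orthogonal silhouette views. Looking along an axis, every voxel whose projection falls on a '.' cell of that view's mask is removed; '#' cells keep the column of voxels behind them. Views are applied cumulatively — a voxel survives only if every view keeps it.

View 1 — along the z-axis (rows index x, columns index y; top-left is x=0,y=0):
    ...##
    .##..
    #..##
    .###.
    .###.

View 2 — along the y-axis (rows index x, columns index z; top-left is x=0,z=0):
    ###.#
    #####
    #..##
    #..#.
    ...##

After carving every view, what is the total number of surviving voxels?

39 voxels

full grid |V| = 125
after view 1 [z-axis, 13 of 25 cells solid] → remaining = 65
after view 2 [y-axis, 16 of 25 cells solid] → remaining = 39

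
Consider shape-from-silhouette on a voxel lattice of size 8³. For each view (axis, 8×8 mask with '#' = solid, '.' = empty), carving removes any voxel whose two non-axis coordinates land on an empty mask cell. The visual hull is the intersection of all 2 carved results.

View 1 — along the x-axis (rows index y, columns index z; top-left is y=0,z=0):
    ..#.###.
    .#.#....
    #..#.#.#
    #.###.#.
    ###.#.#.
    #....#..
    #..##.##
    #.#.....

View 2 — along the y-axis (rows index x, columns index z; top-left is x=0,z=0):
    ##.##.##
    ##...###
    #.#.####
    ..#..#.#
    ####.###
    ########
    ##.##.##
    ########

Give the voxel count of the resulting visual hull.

start: 8×8×8 = 512 voxels
after view 1 [x-axis, 29 of 64 cells solid] → remaining = 232
after view 2 [y-axis, 49 of 64 cells solid] → remaining = 176

|visual hull| = 176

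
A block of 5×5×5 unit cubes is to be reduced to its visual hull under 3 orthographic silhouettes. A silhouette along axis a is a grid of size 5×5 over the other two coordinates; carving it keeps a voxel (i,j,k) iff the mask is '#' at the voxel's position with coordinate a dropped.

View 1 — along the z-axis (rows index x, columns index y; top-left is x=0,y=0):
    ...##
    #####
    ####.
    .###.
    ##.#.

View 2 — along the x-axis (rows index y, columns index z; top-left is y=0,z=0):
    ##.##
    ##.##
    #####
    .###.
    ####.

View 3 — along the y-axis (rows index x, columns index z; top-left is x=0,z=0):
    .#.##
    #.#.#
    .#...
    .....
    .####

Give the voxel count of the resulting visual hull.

start: 5×5×5 = 125 voxels
  1. axis=2 (XY plane), |mask|=17  ⇒  voxels=85
  2. axis=0 (YZ plane), |mask|=20  ⇒  voxels=66
  3. axis=1 (XZ plane), |mask|=11  ⇒  voxels=27

remaining voxels: 27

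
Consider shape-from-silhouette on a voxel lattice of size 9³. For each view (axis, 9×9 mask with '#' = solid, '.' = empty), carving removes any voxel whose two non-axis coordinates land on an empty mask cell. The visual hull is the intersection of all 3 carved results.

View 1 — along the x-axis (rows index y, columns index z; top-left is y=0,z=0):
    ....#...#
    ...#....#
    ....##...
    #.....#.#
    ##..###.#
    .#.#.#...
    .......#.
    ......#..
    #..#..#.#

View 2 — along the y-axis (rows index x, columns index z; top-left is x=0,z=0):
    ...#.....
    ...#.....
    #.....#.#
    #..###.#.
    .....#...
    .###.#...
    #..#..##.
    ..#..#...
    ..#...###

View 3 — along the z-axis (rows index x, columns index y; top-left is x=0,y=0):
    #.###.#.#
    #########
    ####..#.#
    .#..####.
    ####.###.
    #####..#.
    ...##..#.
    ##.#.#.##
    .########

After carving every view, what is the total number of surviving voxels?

start: 9×9×9 = 729 voxels
after view 1 [x-axis, 24 of 81 cells solid] → remaining = 216
after view 2 [y-axis, 25 of 81 cells solid] → remaining = 66
after view 3 [z-axis, 56 of 81 cells solid] → remaining = 40

voxel count = 40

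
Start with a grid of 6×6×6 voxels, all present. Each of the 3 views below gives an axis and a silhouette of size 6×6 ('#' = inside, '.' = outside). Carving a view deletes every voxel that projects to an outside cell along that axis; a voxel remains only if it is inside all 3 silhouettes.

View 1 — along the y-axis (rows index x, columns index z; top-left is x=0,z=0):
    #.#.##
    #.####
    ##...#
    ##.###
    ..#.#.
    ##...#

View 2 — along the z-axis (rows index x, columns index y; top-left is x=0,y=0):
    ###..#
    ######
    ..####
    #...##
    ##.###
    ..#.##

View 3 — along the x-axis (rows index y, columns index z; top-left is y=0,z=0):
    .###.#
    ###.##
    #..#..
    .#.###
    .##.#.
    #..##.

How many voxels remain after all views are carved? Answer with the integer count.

49 voxels

start: 6×6×6 = 216 voxels
carve view 1 (along y, XZ-mask fill 22/36): 132 voxels remain
carve view 2 (along z, XY-mask fill 25/36): 92 voxels remain
carve view 3 (along x, YZ-mask fill 21/36): 49 voxels remain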